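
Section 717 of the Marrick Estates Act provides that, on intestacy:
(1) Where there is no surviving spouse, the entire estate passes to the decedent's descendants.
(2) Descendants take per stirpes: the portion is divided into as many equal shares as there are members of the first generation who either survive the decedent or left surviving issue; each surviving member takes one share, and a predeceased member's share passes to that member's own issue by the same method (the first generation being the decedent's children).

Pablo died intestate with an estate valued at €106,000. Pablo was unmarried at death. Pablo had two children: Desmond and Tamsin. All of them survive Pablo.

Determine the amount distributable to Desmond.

The entire €106,000 passes to the descendants.
That amount (€106,000) is divided into 2 shares of €53,000: Desmond and Tamsin each take €53,000.

Desmond receives €53,000.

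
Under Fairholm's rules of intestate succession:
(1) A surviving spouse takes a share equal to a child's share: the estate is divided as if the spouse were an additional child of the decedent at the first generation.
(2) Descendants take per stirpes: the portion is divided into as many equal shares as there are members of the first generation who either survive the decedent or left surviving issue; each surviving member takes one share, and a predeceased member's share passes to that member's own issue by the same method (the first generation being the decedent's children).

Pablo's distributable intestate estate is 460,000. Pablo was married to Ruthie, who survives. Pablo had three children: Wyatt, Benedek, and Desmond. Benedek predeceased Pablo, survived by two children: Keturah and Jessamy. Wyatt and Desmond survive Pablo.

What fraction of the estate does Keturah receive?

The spouse counts as an additional share at the children's level, so there are 4 primary shares of 115,000. Ruthie takes one such share (115,000).
The children's combined portion (345,000) is divided into 3 shares of 115,000: Wyatt and Desmond each take 115,000; Benedek's 115,000 share passes to Benedek's issue.
Benedek's share (115,000) is divided into 2 shares of 57,500: Keturah and Jessamy each take 57,500.

Keturah receives 1/8 of the estate.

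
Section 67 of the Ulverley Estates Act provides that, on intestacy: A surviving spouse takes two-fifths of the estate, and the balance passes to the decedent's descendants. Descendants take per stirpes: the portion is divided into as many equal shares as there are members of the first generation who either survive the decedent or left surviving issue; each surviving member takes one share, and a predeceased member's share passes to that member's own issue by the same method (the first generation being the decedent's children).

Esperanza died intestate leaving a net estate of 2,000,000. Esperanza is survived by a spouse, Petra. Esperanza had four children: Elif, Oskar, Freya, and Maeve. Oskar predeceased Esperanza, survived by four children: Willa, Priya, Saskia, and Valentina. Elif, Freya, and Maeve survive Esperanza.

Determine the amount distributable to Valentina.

Valentina receives 75,000.

Petra takes two-fifths of 2,000,000 = 800,000. The remaining 1,200,000 passes to the descendants.
The descendants' portion (1,200,000) is divided into 4 shares of 300,000: Elif, Freya, and Maeve each take 300,000; Oskar's 300,000 share passes to Oskar's issue.
Oskar's share (300,000) is divided into 4 shares of 75,000: Willa, Priya, Saskia, and Valentina each take 75,000.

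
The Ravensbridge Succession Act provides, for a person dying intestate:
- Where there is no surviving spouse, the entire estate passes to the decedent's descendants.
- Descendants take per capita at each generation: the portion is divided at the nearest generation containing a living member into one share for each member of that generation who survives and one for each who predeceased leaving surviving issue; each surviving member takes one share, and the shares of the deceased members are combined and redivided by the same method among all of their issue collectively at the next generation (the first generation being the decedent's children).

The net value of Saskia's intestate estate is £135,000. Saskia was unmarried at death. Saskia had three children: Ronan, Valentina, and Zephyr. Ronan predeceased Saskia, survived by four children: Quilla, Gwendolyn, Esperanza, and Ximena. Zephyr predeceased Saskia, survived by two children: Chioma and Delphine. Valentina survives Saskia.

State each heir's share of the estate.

Quilla: £15,000; Gwendolyn: £15,000; Esperanza: £15,000; Ximena: £15,000; Valentina: £45,000; Chioma: £15,000; Delphine: £15,000

The entire £135,000 passes to the descendants.
That amount (£135,000) is divided at the children's generation into 3 shares of £45,000. Valentina takes £45,000. The 2 shares of the deceased (Ronan and Zephyr) are combined into a pool of £90,000.
That pool (£90,000) is divided at the grandchildren's generation equally among Quilla, Gwendolyn, Esperanza, Ximena, Chioma, and Delphine: £15,000 each.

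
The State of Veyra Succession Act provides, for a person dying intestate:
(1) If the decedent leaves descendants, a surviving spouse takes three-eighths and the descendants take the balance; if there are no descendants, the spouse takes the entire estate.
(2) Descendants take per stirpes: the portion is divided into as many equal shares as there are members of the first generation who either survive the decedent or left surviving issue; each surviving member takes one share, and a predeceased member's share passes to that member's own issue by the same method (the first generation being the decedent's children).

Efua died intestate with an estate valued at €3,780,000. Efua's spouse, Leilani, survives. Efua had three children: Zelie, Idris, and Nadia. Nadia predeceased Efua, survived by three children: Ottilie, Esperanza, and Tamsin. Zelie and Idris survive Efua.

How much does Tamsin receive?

Tamsin receives €262,500.

Leilani takes three-eighths of €3,780,000 = €1,417,500. The remaining €2,362,500 passes to the descendants.
The descendants' portion (€2,362,500) is divided into 3 shares of €787,500: Zelie and Idris each take €787,500; Nadia's €787,500 share passes to Nadia's issue.
Nadia's share (€787,500) is divided into 3 shares of €262,500: Ottilie, Esperanza, and Tamsin each take €262,500.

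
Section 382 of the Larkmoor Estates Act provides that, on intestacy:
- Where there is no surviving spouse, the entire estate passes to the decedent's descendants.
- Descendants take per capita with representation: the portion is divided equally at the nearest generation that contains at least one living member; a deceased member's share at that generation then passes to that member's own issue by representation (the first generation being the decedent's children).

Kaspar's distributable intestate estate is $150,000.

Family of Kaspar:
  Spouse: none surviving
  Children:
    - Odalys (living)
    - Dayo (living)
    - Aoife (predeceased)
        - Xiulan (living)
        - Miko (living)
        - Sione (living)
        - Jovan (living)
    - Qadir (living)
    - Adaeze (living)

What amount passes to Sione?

Sione receives $7,500.

The entire $150,000 passes to the descendants.
That amount ($150,000) is divided into 5 shares of $30,000: Odalys, Dayo, Qadir, and Adaeze each take $30,000; Aoife's $30,000 share passes to Aoife's issue.
Aoife's share ($30,000) is divided into 4 shares of $7,500: Xiulan, Miko, Sione, and Jovan each take $7,500.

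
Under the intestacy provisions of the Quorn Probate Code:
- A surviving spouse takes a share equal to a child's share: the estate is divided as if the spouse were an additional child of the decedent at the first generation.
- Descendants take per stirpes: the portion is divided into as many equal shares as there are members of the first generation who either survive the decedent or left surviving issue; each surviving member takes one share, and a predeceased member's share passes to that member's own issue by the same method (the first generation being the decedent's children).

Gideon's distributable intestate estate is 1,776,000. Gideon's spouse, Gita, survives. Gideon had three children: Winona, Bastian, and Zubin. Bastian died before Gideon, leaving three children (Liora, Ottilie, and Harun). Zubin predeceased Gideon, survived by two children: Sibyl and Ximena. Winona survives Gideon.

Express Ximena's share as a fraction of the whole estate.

The spouse counts as an additional share at the children's level, so there are 4 primary shares of 444,000. Gita takes one such share (444,000).
The children's combined portion (1,332,000) is divided into 3 shares of 444,000: Winona takes 444,000; Bastian's 444,000 share passes to Bastian's issue; Zubin's 444,000 share passes to Zubin's issue.
Bastian's share (444,000) is divided into 3 shares of 148,000: Liora, Ottilie, and Harun each take 148,000.
Zubin's share (444,000) is divided into 2 shares of 222,000: Sibyl and Ximena each take 222,000.

Ximena receives 1/8 of the estate.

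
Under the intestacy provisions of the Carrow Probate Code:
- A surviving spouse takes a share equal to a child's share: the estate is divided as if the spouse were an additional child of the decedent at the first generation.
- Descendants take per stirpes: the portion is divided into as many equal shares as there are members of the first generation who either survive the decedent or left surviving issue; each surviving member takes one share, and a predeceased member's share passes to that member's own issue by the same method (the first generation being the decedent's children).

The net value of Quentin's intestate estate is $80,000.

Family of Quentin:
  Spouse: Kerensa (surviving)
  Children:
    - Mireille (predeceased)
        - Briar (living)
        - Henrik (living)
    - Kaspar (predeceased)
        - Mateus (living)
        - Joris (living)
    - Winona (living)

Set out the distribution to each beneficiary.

The spouse counts as an additional share at the children's level, so there are 4 primary shares of $20,000. Kerensa takes one such share ($20,000).
The children's combined portion ($60,000) is divided into 3 shares of $20,000: Winona takes $20,000; Mireille's $20,000 share passes to Mireille's issue; Kaspar's $20,000 share passes to Kaspar's issue.
Mireille's share ($20,000) is divided into 2 shares of $10,000: Briar and Henrik each take $10,000.
Kaspar's share ($20,000) is divided into 2 shares of $10,000: Mateus and Joris each take $10,000.

Kerensa: $20,000; Briar: $10,000; Henrik: $10,000; Mateus: $10,000; Joris: $10,000; Winona: $20,000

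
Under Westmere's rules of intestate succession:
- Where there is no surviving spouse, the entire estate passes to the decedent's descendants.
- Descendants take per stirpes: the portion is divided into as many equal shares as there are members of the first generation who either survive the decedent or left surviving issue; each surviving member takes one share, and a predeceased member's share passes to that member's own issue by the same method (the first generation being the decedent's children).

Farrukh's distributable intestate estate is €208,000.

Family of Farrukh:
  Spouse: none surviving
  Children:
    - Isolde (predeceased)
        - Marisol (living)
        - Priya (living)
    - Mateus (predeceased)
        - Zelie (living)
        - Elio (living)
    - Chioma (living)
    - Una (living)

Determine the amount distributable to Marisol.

The entire €208,000 passes to the descendants.
That amount (€208,000) is divided into 4 shares of €52,000: Chioma and Una each take €52,000; Isolde's €52,000 share passes to Isolde's issue; Mateus's €52,000 share passes to Mateus's issue.
Isolde's share (€52,000) is divided into 2 shares of €26,000: Marisol and Priya each take €26,000.
Mateus's share (€52,000) is divided into 2 shares of €26,000: Zelie and Elio each take €26,000.

Marisol receives €26,000.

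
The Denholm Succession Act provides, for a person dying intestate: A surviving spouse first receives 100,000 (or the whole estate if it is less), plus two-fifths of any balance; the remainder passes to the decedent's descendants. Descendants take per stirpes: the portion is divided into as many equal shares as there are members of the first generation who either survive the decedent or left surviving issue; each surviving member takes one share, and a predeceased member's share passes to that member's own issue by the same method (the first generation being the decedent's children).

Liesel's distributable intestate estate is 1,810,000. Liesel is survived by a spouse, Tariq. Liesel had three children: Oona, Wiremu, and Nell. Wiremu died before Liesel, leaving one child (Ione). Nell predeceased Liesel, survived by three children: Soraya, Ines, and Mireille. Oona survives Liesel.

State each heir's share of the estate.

Tariq first takes 100,000, leaving a balance of 1,710,000. Tariq then takes two-fifths of the balance (684,000), for a total of 784,000. The remaining 1,026,000 passes to the descendants.
The descendants' portion (1,026,000) is divided into 3 shares of 342,000: Oona takes 342,000; Wiremu's 342,000 share passes to Wiremu's issue; Nell's 342,000 share passes to Nell's issue.
Wiremu's share (342,000) passes entirely to Ione.
Nell's share (342,000) is divided into 3 shares of 114,000: Soraya, Ines, and Mireille each take 114,000.

Tariq: 784,000; Oona: 342,000; Ione: 342,000; Soraya: 114,000; Ines: 114,000; Mireille: 114,000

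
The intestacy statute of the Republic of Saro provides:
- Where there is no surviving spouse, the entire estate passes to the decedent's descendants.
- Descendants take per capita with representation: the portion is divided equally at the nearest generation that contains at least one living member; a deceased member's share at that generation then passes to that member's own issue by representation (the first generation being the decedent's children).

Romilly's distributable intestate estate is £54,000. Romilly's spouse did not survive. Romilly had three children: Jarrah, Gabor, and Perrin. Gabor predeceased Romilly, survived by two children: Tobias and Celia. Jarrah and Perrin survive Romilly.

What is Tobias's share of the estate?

Tobias receives £9,000.

The entire £54,000 passes to the descendants.
That amount (£54,000) is divided into 3 shares of £18,000: Jarrah and Perrin each take £18,000; Gabor's £18,000 share passes to Gabor's issue.
Gabor's share (£18,000) is divided into 2 shares of £9,000: Tobias and Celia each take £9,000.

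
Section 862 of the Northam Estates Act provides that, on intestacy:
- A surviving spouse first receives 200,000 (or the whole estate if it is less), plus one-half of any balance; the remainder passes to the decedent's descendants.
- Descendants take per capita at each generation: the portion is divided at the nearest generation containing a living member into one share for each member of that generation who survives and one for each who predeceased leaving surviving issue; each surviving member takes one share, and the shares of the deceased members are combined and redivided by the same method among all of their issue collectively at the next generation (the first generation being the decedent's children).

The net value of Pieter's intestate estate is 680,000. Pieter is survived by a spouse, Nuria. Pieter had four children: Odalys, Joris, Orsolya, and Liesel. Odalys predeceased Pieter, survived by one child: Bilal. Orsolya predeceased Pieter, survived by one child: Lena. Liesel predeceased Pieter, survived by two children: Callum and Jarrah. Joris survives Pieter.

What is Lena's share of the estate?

Lena receives 45,000.

Nuria first takes 200,000, leaving a balance of 480,000. Nuria then takes one-half of the balance (240,000), for a total of 440,000. The remaining 240,000 passes to the descendants.
The descendants' portion (240,000) is divided at the children's generation into 4 shares of 60,000. Joris takes 60,000. The 3 shares of the deceased (Odalys, Orsolya, and Liesel) are combined into a pool of 180,000.
That pool (180,000) is divided at the grandchildren's generation equally among Bilal, Lena, Callum, and Jarrah: 45,000 each.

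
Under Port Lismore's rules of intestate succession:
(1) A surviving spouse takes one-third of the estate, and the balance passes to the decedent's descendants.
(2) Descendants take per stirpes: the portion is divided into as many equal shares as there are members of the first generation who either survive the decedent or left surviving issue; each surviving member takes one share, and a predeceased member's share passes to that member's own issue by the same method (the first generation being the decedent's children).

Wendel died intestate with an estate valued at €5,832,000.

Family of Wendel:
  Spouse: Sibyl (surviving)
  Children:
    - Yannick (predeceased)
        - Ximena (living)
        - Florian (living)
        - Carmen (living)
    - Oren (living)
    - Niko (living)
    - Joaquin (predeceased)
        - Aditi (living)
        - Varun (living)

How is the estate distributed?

Sibyl takes one-third of €5,832,000 = €1,944,000. The remaining €3,888,000 passes to the descendants.
The descendants' portion (€3,888,000) is divided into 4 shares of €972,000: Oren and Niko each take €972,000; Yannick's €972,000 share passes to Yannick's issue; Joaquin's €972,000 share passes to Joaquin's issue.
Yannick's share (€972,000) is divided into 3 shares of €324,000: Ximena, Florian, and Carmen each take €324,000.
Joaquin's share (€972,000) is divided into 2 shares of €486,000: Aditi and Varun each take €486,000.

Sibyl: €1,944,000; Ximena: €324,000; Florian: €324,000; Carmen: €324,000; Oren: €972,000; Niko: €972,000; Aditi: €486,000; Varun: €486,000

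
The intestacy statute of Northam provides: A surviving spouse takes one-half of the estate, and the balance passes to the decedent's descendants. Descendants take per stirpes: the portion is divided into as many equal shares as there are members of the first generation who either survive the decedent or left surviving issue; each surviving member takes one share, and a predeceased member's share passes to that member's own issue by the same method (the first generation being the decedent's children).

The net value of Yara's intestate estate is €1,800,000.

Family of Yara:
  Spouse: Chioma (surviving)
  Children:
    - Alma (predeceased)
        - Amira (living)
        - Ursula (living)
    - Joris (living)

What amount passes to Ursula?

Chioma takes one-half of €1,800,000 = €900,000. The remaining €900,000 passes to the descendants.
The descendants' portion (€900,000) is divided into 2 shares of €450,000: Joris takes €450,000; Alma's €450,000 share passes to Alma's issue.
Alma's share (€450,000) is divided into 2 shares of €225,000: Amira and Ursula each take €225,000.

Ursula receives €225,000.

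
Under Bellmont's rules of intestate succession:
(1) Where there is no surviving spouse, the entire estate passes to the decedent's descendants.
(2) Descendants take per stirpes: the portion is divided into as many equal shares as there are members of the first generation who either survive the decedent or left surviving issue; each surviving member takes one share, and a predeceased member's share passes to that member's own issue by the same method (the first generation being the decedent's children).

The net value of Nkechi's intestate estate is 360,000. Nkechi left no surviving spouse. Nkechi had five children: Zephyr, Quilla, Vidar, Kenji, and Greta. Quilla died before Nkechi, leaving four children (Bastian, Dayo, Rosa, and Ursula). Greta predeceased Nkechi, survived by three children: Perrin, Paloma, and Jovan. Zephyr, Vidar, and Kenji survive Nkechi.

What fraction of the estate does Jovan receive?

The entire 360,000 passes to the descendants.
That amount (360,000) is divided into 5 shares of 72,000: Zephyr, Vidar, and Kenji each take 72,000; Quilla's 72,000 share passes to Quilla's issue; Greta's 72,000 share passes to Greta's issue.
Quilla's share (72,000) is divided into 4 shares of 18,000: Bastian, Dayo, Rosa, and Ursula each take 18,000.
Greta's share (72,000) is divided into 3 shares of 24,000: Perrin, Paloma, and Jovan each take 24,000.

Jovan receives 1/15 of the estate.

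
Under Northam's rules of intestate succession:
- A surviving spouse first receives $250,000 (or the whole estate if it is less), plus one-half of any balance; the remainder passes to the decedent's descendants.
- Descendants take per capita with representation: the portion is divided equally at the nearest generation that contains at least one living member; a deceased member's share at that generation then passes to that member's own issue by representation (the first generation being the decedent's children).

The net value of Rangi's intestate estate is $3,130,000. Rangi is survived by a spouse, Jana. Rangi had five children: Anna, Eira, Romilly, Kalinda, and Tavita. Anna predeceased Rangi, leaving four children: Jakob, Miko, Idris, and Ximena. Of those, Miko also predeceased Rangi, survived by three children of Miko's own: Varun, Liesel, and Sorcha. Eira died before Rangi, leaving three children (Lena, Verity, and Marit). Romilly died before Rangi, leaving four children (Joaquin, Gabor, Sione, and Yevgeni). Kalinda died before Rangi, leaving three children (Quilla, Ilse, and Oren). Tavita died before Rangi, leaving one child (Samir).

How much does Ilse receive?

Jana first takes $250,000, leaving a balance of $2,880,000. Jana then takes one-half of the balance ($1,440,000), for a total of $1,690,000. The remaining $1,440,000 passes to the descendants.
No child survives, so the initial division is made at the grandchildren's generation.
The descendants' portion ($1,440,000) is divided into 15 shares of $96,000: Jakob, Idris, Ximena, Lena, Verity, Marit, Joaquin, Gabor, Sione, Yevgeni, Quilla, Ilse, Oren, and Samir each take $96,000; Miko's $96,000 share passes to Miko's issue.
Miko's share ($96,000) is divided into 3 shares of $32,000: Varun, Liesel, and Sorcha each take $32,000.

Ilse receives $96,000.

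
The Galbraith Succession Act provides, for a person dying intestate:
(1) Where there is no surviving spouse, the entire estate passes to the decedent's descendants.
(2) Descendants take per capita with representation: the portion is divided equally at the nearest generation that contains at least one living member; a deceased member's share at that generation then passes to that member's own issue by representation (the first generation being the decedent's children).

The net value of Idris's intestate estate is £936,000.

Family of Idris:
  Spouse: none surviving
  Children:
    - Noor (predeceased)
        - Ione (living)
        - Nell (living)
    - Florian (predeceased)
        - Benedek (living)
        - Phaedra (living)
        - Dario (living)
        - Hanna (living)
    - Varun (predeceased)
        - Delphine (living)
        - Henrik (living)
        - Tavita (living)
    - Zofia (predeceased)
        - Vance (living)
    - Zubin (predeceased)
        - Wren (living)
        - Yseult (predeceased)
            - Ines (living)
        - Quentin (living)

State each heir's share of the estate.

Ione: £72,000; Nell: £72,000; Benedek: £72,000; Phaedra: £72,000; Dario: £72,000; Hanna: £72,000; Delphine: £72,000; Henrik: £72,000; Tavita: £72,000; Vance: £72,000; Wren: £72,000; Ines: £72,000; Quentin: £72,000

The entire £936,000 passes to the descendants.
No child survives, so the initial division is made at the grandchildren's generation.
That amount (£936,000) is divided into 13 shares of £72,000: Ione, Nell, Benedek, Phaedra, Dario, Hanna, Delphine, Henrik, Tavita, Vance, Wren, and Quentin each take £72,000; Yseult's £72,000 share passes to Yseult's issue.
Yseult's share (£72,000) passes entirely to Ines.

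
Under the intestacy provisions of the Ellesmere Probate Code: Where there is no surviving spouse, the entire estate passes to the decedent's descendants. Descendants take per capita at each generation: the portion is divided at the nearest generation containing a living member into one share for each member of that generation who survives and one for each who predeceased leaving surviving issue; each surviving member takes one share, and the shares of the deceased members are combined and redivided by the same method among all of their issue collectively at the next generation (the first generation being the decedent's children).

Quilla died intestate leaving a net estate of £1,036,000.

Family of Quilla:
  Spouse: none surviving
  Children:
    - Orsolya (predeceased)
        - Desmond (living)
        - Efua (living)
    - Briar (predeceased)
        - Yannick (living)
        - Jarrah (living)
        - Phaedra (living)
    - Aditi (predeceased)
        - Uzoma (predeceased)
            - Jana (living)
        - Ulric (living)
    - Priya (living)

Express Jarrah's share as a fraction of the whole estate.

Jarrah receives 3/28 of the estate.

The entire £1,036,000 passes to the descendants.
That amount (£1,036,000) is divided at the children's generation into 4 shares of £259,000. Priya takes £259,000. The 3 shares of the deceased (Orsolya, Briar, and Aditi) are combined into a pool of £777,000.
That pool (£777,000) is divided at the grandchildren's generation into 7 shares of £111,000. Desmond, Efua, Yannick, Jarrah, Phaedra, and Ulric each take £111,000. The remaining share for the deceased Uzoma (£111,000) is carried to the next generation.
That pool (£111,000) passes entirely to Jana, the sole taker at the great-grandchildren's generation.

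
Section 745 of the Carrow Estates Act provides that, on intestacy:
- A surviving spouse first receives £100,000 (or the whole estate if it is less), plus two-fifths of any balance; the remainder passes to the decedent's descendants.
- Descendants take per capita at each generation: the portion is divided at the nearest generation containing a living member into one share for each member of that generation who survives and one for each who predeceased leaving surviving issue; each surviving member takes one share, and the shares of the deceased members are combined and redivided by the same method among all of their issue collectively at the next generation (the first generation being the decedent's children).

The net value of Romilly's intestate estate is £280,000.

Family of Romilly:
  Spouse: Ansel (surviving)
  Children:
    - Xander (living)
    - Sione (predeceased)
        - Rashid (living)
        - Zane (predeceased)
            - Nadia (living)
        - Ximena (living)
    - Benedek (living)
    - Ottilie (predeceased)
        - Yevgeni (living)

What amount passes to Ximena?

Ansel first takes £100,000, leaving a balance of £180,000. Ansel then takes two-fifths of the balance (£72,000), for a total of £172,000. The remaining £108,000 passes to the descendants.
The descendants' portion (£108,000) is divided at the children's generation into 4 shares of £27,000. Xander and Benedek each take £27,000. The 2 shares of the deceased (Sione and Ottilie) are combined into a pool of £54,000.
That pool (£54,000) is divided at the grandchildren's generation into 4 shares of £13,500. Rashid, Ximena, and Yevgeni each take £13,500. The remaining share for the deceased Zane (£13,500) is carried to the next generation.
That pool (£13,500) passes entirely to Nadia, the sole taker at the great-grandchildren's generation.

Ximena receives £13,500.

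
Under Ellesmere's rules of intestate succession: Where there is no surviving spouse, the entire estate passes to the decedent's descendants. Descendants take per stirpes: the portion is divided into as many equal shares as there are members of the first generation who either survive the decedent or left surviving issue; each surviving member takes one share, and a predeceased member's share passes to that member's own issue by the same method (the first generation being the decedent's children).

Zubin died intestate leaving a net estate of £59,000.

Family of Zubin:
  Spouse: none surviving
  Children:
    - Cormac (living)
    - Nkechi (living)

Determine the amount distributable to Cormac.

The entire £59,000 passes to the descendants.
That amount (£59,000) is divided into 2 shares of £29,500: Cormac and Nkechi each take £29,500.

Cormac receives £29,500.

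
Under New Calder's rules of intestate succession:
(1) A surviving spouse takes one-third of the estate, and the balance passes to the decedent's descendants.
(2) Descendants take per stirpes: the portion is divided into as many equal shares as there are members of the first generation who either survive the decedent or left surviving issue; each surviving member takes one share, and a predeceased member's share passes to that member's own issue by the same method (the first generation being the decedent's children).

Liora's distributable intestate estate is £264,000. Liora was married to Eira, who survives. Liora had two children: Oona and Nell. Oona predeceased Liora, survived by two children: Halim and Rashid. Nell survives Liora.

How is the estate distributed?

Eira: £88,000; Halim: £44,000; Rashid: £44,000; Nell: £88,000

Eira takes one-third of £264,000 = £88,000. The remaining £176,000 passes to the descendants.
The descendants' portion (£176,000) is divided into 2 shares of £88,000: Nell takes £88,000; Oona's £88,000 share passes to Oona's issue.
Oona's share (£88,000) is divided into 2 shares of £44,000: Halim and Rashid each take £44,000.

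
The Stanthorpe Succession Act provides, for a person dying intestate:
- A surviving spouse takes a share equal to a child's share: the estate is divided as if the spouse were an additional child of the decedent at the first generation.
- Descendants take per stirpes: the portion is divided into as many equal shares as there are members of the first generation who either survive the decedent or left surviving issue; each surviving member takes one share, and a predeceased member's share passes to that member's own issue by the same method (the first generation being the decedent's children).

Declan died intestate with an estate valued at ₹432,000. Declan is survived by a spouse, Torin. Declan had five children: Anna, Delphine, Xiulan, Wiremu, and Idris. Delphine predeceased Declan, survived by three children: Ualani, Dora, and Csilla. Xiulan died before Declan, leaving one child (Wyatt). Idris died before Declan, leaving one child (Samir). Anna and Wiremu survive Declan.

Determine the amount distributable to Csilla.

Csilla receives ₹24,000.

The spouse counts as an additional share at the children's level, so there are 6 primary shares of ₹72,000. Torin takes one such share (₹72,000).
The children's combined portion (₹360,000) is divided into 5 shares of ₹72,000: Anna and Wiremu each take ₹72,000; Delphine's ₹72,000 share passes to Delphine's issue; Xiulan's ₹72,000 share passes to Xiulan's issue; Idris's ₹72,000 share passes to Idris's issue.
Delphine's share (₹72,000) is divided into 3 shares of ₹24,000: Ualani, Dora, and Csilla each take ₹24,000.
Xiulan's share (₹72,000) passes entirely to Wyatt.
Idris's share (₹72,000) passes entirely to Samir.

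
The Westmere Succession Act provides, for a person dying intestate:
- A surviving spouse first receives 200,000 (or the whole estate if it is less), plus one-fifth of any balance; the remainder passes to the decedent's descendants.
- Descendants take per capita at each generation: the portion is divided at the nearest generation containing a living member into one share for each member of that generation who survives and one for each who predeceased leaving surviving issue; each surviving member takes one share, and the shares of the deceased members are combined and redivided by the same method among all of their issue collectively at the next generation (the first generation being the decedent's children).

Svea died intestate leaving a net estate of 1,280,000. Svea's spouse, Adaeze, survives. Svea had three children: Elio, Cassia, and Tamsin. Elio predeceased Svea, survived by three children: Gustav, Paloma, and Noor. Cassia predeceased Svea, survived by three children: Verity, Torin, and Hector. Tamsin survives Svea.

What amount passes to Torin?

Adaeze first takes 200,000, leaving a balance of 1,080,000. Adaeze then takes one-fifth of the balance (216,000), for a total of 416,000. The remaining 864,000 passes to the descendants.
The descendants' portion (864,000) is divided at the children's generation into 3 shares of 288,000. Tamsin takes 288,000. The 2 shares of the deceased (Elio and Cassia) are combined into a pool of 576,000.
That pool (576,000) is divided at the grandchildren's generation equally among Gustav, Paloma, Noor, Verity, Torin, and Hector: 96,000 each.

Torin receives 96,000.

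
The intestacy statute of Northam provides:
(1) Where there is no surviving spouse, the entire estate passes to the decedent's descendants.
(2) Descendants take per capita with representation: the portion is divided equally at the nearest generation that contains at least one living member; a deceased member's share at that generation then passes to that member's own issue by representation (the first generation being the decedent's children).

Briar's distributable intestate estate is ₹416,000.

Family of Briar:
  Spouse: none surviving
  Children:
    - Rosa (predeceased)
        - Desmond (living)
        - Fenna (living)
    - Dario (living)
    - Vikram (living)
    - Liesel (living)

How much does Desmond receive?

The entire ₹416,000 passes to the descendants.
That amount (₹416,000) is divided into 4 shares of ₹104,000: Dario, Vikram, and Liesel each take ₹104,000; Rosa's ₹104,000 share passes to Rosa's issue.
Rosa's share (₹104,000) is divided into 2 shares of ₹52,000: Desmond and Fenna each take ₹52,000.

Desmond receives ₹52,000.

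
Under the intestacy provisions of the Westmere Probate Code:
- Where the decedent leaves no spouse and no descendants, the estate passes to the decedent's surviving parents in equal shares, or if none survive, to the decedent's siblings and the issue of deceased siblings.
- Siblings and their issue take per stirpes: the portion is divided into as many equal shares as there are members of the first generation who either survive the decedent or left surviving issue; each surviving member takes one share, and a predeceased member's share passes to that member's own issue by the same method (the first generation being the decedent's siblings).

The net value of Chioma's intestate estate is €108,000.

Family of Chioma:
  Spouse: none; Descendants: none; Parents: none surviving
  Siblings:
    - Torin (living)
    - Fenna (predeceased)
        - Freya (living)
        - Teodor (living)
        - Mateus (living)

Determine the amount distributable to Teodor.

The entire €108,000 passes to the siblings and their issue.
That amount (€108,000) is divided into 2 shares of €54,000: Torin takes €54,000; Fenna's €54,000 share passes to Fenna's issue.
Fenna's share (€54,000) is divided into 3 shares of €18,000: Freya, Teodor, and Mateus each take €18,000.

Teodor receives €18,000.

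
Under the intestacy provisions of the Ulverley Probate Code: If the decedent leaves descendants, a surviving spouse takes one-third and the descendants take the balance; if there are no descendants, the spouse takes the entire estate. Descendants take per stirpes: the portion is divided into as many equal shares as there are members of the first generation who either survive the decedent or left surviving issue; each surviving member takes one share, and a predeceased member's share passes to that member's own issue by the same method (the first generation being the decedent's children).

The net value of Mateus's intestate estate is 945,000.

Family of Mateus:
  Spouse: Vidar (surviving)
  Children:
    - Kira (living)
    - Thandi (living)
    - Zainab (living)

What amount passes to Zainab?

Vidar takes one-third of 945,000 = 315,000. The remaining 630,000 passes to the descendants.
The descendants' portion (630,000) is divided into 3 shares of 210,000: Kira, Thandi, and Zainab each take 210,000.

Zainab receives 210,000.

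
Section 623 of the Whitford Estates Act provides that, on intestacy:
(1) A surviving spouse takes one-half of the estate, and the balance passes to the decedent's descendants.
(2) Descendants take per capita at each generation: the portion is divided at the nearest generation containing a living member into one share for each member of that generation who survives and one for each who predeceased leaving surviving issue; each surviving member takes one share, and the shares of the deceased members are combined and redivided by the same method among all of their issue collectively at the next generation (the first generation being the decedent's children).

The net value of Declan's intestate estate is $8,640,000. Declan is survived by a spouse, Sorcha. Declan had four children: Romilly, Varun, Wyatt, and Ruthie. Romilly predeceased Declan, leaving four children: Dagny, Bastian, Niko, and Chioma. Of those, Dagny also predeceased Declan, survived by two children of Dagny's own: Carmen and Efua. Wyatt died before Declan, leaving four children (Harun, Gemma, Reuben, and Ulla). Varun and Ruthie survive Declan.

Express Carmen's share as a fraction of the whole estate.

Carmen receives 1/64 of the estate.

Sorcha takes one-half of $8,640,000 = $4,320,000. The remaining $4,320,000 passes to the descendants.
The descendants' portion ($4,320,000) is divided at the children's generation into 4 shares of $1,080,000. Varun and Ruthie each take $1,080,000. The 2 shares of the deceased (Romilly and Wyatt) are combined into a pool of $2,160,000.
That pool ($2,160,000) is divided at the grandchildren's generation into 8 shares of $270,000. Bastian, Niko, Chioma, Harun, Gemma, Reuben, and Ulla each take $270,000. The remaining share for the deceased Dagny ($270,000) is carried to the next generation.
That pool ($270,000) is divided at the great-grandchildren's generation equally among Carmen and Efua: $135,000 each.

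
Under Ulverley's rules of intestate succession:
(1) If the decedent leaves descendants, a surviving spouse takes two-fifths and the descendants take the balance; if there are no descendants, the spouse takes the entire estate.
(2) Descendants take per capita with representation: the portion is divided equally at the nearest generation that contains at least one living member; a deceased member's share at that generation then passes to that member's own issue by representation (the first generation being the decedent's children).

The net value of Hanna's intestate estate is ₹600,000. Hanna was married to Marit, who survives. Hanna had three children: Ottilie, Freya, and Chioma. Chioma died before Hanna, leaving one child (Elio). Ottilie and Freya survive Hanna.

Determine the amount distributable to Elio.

Elio receives ₹120,000.

Marit takes two-fifths of ₹600,000 = ₹240,000. The remaining ₹360,000 passes to the descendants.
The descendants' portion (₹360,000) is divided into 3 shares of ₹120,000: Ottilie and Freya each take ₹120,000; Chioma's ₹120,000 share passes to Chioma's issue.
Chioma's share (₹120,000) passes entirely to Elio.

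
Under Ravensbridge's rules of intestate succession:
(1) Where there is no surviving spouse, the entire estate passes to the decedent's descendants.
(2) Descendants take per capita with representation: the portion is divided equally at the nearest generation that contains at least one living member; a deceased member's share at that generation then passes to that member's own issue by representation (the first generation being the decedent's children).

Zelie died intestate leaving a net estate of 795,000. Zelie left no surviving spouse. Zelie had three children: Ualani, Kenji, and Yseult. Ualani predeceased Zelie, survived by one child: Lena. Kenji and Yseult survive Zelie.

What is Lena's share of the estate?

Lena receives 265,000.

The entire 795,000 passes to the descendants.
That amount (795,000) is divided into 3 shares of 265,000: Kenji and Yseult each take 265,000; Ualani's 265,000 share passes to Ualani's issue.
Ualani's share (265,000) passes entirely to Lena.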